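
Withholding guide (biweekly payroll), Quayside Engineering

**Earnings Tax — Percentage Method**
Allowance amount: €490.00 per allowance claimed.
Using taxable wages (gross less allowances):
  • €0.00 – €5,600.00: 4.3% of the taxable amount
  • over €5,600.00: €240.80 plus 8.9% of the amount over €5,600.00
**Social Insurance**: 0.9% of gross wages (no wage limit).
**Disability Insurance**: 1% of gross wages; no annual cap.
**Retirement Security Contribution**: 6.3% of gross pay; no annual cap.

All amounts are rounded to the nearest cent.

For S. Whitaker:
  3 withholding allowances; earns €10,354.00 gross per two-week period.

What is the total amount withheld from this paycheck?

Earnings Tax: taxable = €10,354.00 − 3×€490.00 = €8,884.00
  €240.80 + 8.9% × (€8,884.00 − €5,600.00) = €240.80 + 8.9% × €3,284.00 = €533.08
Social Insurance: 0.9% × €10,354.00 = €93.19
Disability Insurance: 1% × €10,354.00 = €103.54
Retirement Security Contribution: 6.3% × €10,354.00 = €652.30
Total: €533.08 + €93.19 + €103.54 + €652.30 = €1,382.11

€1,382.11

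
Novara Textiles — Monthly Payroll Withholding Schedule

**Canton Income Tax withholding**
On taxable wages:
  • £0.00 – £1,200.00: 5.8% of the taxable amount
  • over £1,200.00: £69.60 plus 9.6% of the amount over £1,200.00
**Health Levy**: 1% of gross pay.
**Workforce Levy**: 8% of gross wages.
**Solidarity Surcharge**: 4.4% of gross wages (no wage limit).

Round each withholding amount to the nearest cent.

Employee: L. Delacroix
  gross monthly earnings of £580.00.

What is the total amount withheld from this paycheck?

Canton Income Tax: taxable = £580.00
  5.8% × £580.00 = £33.64
Health Levy: 1% × £580.00 = £5.80
Workforce Levy: 8% × £580.00 = £46.40
Solidarity Surcharge: 4.4% × £580.00 = £25.52
Total: £33.64 + £5.80 + £46.40 + £25.52 = £111.36

£111.36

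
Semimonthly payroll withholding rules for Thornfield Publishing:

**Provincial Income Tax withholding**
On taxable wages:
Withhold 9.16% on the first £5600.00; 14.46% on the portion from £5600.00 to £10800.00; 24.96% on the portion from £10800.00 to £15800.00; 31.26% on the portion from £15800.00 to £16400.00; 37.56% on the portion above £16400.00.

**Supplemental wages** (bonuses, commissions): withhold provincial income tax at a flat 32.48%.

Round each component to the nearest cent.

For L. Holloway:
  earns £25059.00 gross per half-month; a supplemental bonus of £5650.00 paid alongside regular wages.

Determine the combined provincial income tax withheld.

Provincial Income Tax: taxable = £25059.00
  £2700.44 + 37.56% × (£25059.00 − £16400.00) = £2700.44 + 37.56% × £8659.00 = £5952.76
Supplemental (32.48% flat on bonus): 32.48% × £5650.00 = £1835.12
Total provincial income tax: £5952.76 + £1835.12 = £7787.88

£7787.88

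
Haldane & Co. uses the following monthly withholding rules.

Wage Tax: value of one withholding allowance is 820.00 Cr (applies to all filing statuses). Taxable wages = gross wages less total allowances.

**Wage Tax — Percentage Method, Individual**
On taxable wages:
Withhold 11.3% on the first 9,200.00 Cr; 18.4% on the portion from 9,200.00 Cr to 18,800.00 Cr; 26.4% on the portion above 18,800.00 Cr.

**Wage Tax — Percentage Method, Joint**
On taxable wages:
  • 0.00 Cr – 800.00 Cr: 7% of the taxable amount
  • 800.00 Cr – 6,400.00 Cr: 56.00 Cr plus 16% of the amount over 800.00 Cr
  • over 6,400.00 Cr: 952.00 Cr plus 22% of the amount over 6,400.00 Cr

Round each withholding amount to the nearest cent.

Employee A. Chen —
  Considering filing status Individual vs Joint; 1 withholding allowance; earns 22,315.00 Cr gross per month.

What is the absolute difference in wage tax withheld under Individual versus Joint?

Wage Tax (Individual): taxable = 22,315.00 Cr − 1×820.00 Cr = 21,495.00 Cr
  2,806.00 Cr + 26.4% × (21,495.00 Cr − 18,800.00 Cr) = 2,806.00 Cr + 26.4% × 2,695.00 Cr = 3,517.48 Cr
Wage Tax (Joint): taxable = 22,315.00 Cr − 1×820.00 Cr = 21,495.00 Cr
  952.00 Cr + 22% × (21,495.00 Cr − 6,400.00 Cr) = 952.00 Cr + 22% × 15,095.00 Cr = 4,272.90 Cr
Difference: |3,517.48 Cr − 4,272.90 Cr| = 755.42 Cr (higher under Joint)

755.42 Cr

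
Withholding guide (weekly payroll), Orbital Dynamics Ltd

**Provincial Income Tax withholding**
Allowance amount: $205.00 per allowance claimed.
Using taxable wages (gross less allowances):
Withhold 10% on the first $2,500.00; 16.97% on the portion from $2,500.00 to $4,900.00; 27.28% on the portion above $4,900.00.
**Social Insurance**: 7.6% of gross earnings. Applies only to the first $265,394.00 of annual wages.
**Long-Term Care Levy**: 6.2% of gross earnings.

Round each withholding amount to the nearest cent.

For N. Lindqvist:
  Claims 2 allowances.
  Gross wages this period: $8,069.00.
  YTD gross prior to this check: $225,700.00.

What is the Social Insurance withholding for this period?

$613.24

Social Insurance: 7.6% × $8,069.00 = $613.24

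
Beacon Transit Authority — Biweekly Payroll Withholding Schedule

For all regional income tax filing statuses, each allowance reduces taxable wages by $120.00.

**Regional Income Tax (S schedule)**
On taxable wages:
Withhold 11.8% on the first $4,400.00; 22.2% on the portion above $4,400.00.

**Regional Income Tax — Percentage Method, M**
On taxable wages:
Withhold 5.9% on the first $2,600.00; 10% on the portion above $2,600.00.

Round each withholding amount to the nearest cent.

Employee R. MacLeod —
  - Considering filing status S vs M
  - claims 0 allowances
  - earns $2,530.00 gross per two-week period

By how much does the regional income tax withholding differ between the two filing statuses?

$149.27

Regional Income Tax (S): taxable = $2,530.00
  11.8% × $2,530.00 = $298.54
Regional Income Tax (M): taxable = $2,530.00
  5.9% × $2,530.00 = $149.27
Difference: |$298.54 − $149.27| = $149.27 (higher under S)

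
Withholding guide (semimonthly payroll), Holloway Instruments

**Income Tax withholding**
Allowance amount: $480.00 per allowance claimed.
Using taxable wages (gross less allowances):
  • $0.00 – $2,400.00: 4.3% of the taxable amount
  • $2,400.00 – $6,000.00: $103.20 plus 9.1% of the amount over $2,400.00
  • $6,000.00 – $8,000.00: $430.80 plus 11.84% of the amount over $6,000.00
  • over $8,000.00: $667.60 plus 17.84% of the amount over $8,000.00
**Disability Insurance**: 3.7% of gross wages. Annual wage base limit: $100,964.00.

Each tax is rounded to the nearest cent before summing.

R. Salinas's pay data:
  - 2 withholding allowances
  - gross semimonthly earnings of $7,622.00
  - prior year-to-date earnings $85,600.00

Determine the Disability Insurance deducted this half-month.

$282.01

Disability Insurance: 3.7% × $7,622.00 = $282.01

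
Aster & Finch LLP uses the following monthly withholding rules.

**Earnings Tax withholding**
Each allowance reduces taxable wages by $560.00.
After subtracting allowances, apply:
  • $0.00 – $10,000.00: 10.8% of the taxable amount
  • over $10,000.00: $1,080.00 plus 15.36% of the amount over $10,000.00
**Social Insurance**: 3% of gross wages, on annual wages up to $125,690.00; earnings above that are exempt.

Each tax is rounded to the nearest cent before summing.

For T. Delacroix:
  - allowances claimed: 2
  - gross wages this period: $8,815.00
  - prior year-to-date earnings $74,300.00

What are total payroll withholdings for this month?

$1,095.51

Earnings Tax: taxable = $8,815.00 − 2×$560.00 = $7,695.00
  10.8% × $7,695.00 = $831.06
Social Insurance: 3% × $8,815.00 = $264.45
Total: $831.06 + $264.45 = $1,095.51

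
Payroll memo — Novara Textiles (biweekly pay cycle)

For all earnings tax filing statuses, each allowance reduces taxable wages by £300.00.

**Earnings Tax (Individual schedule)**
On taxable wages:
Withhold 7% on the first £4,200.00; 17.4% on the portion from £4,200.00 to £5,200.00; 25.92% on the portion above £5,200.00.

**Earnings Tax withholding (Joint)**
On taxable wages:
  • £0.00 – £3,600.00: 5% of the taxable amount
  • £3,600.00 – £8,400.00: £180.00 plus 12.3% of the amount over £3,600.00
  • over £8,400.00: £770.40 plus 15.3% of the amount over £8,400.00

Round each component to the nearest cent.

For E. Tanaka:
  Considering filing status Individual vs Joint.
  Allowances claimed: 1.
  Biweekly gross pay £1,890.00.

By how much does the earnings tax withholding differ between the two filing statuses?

£31.80

Earnings Tax (Individual): taxable = £1,890.00 − 1×£300.00 = £1,590.00
  7% × £1,590.00 = £111.30
Earnings Tax (Joint): taxable = £1,890.00 − 1×£300.00 = £1,590.00
  5% × £1,590.00 = £79.50
Difference: |£111.30 − £79.50| = £31.80 (higher under Individual)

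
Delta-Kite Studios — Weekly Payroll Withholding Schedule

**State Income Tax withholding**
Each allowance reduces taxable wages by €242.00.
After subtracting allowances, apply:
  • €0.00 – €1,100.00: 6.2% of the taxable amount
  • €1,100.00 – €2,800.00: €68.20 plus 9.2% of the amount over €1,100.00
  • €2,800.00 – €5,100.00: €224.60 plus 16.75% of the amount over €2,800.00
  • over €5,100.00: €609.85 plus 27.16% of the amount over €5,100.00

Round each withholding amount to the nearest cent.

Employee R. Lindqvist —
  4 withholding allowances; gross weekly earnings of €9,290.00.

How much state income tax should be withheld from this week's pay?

State Income Tax: taxable = €9,290.00 − 4×€242.00 = €8,322.00
  €609.85 + 27.16% × (€8,322.00 − €5,100.00) = €609.85 + 27.16% × €3,222.00 = €1,484.95

€1,484.95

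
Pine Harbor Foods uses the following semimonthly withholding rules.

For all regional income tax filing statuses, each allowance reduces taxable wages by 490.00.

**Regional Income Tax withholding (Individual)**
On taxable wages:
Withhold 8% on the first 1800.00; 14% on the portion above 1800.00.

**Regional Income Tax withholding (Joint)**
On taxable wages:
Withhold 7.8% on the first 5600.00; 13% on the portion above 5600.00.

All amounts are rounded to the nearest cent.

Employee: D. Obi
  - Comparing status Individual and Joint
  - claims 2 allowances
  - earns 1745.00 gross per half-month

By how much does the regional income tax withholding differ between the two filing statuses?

1.53

Regional Income Tax (Individual): taxable = 1745.00 − 2×490.00 = 765.00
  8% × 765.00 = 61.20
Regional Income Tax (Joint): taxable = 1745.00 − 2×490.00 = 765.00
  7.8% × 765.00 = 59.67
Difference: |61.20 − 59.67| = 1.53 (higher under Individual)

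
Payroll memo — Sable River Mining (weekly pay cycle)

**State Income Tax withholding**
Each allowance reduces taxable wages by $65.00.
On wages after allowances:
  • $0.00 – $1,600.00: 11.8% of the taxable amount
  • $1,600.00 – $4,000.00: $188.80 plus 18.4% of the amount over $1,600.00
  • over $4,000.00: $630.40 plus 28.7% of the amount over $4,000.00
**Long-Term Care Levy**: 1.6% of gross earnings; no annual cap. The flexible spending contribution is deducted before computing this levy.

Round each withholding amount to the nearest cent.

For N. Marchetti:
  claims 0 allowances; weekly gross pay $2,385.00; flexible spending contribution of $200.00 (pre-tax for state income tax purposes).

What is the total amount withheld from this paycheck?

State Income Tax: taxable = $2,385.00 − $200.00 = $2,185.00
  $188.80 + 18.4% × ($2,185.00 − $1,600.00) = $188.80 + 18.4% × $585.00 = $296.44
Long-Term Care Levy: 1.6% × $2,185.00 = $34.96
Total: $296.44 + $34.96 = $331.40

$331.40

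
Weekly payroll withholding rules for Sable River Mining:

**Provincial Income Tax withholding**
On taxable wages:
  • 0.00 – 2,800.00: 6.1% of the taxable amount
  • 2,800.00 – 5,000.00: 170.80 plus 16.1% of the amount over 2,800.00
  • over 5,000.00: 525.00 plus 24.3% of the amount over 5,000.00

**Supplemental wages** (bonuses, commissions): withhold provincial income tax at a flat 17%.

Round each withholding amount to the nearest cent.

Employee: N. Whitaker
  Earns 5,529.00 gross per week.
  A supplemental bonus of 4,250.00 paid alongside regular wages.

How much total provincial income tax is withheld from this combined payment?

1,376.05

Provincial Income Tax: taxable = 5,529.00
  525.00 + 24.3% × (5,529.00 − 5,000.00) = 525.00 + 24.3% × 529.00 = 653.55
Supplemental (17% flat on bonus): 17% × 4,250.00 = 722.50
Total provincial income tax: 653.55 + 722.50 = 1,376.05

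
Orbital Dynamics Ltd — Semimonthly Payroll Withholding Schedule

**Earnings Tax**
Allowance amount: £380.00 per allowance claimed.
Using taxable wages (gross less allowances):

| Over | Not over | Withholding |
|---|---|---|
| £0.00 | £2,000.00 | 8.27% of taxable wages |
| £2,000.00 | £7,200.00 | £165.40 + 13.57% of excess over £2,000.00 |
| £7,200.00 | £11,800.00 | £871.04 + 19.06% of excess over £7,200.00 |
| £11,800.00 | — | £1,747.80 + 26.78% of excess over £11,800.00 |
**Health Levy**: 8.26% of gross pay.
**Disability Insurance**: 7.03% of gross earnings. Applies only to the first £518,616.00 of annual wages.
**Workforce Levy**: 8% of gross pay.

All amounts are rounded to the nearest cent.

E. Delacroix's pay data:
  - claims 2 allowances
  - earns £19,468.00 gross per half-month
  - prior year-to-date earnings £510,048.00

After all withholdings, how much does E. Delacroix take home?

£12,102.41

Earnings Tax: taxable = £19,468.00 − 2×£380.00 = £18,708.00
  £1,747.80 + 26.78% × (£18,708.00 − £11,800.00) = £1,747.80 + 26.78% × £6,908.00 = £3,597.76
Health Levy: 8.26% × £19,468.00 = £1,608.06
Disability Insurance: cap £518,616.00 − YTD £510,048.00 = £8,568.00 subject; 7.03% × £8,568.00 = £602.33
Workforce Levy: 8% × £19,468.00 = £1,557.44
Total withheld: £3,597.76 + £1,608.06 + £602.33 + £1,557.44 = £7,365.59
Net pay: £19,468.00 − £7,365.59 = £12,102.41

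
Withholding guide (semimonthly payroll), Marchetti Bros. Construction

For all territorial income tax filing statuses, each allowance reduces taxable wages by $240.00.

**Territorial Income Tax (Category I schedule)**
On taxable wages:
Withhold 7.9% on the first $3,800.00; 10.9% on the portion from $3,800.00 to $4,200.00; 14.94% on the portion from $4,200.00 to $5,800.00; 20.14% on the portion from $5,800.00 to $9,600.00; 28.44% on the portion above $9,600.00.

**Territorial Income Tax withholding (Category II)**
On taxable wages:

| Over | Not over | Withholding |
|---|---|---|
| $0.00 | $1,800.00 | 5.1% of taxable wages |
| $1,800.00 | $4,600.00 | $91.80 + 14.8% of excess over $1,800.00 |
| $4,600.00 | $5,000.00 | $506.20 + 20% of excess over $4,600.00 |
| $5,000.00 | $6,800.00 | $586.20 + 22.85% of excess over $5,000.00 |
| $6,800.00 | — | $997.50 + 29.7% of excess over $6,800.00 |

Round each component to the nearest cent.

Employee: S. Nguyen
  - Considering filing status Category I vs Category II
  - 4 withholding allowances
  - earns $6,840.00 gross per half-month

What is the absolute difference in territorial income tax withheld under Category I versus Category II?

$188.33

Territorial Income Tax (Category I): taxable = $6,840.00 − 4×$240.00 = $5,880.00
  $582.84 + 20.14% × ($5,880.00 − $5,800.00) = $582.84 + 20.14% × $80.00 = $598.95
Territorial Income Tax (Category II): taxable = $6,840.00 − 4×$240.00 = $5,880.00
  $586.20 + 22.85% × ($5,880.00 − $5,000.00) = $586.20 + 22.85% × $880.00 = $787.28
Difference: |$598.95 − $787.28| = $188.33 (higher under Category II)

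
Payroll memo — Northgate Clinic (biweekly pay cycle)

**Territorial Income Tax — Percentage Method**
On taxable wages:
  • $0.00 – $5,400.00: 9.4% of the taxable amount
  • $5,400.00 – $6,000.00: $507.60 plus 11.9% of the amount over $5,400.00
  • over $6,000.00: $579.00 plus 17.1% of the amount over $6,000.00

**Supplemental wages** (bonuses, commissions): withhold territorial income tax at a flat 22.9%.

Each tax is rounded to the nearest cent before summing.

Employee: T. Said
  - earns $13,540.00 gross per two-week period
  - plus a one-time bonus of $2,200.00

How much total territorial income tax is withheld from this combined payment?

Territorial Income Tax: taxable = $13,540.00
  $579.00 + 17.1% × ($13,540.00 − $6,000.00) = $579.00 + 17.1% × $7,540.00 = $1,868.34
Supplemental (22.9% flat on bonus): 22.9% × $2,200.00 = $503.80
Total territorial income tax: $1,868.34 + $503.80 = $2,372.14

$2,372.14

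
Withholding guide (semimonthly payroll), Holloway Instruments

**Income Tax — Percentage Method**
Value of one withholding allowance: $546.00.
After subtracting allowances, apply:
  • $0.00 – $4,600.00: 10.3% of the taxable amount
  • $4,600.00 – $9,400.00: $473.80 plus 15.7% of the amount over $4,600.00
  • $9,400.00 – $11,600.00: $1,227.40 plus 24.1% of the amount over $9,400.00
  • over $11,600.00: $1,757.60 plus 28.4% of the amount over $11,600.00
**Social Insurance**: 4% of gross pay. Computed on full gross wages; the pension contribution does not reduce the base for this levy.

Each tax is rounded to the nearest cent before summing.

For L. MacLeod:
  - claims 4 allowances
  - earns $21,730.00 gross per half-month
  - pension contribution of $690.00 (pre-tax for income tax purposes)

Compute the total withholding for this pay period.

Income Tax: taxable = $21,730.00 − $690.00 − 4×$546.00 = $18,856.00
  $1,757.60 + 28.4% × ($18,856.00 − $11,600.00) = $1,757.60 + 28.4% × $7,256.00 = $3,818.30
Social Insurance: 4% × $21,730.00 = $869.20
Total: $3,818.30 + $869.20 = $4,687.50

$4,687.50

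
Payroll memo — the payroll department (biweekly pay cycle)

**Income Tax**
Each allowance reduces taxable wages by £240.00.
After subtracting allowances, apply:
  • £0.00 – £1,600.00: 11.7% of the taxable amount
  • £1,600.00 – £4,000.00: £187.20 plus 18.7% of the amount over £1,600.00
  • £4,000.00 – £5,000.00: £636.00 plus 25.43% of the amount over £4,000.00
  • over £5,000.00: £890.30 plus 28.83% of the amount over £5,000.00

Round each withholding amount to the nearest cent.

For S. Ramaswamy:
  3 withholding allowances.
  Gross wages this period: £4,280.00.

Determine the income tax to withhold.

£553.72

Income Tax: taxable = £4,280.00 − 3×£240.00 = £3,560.00
  £187.20 + 18.7% × (£3,560.00 − £1,600.00) = £187.20 + 18.7% × £1,960.00 = £553.72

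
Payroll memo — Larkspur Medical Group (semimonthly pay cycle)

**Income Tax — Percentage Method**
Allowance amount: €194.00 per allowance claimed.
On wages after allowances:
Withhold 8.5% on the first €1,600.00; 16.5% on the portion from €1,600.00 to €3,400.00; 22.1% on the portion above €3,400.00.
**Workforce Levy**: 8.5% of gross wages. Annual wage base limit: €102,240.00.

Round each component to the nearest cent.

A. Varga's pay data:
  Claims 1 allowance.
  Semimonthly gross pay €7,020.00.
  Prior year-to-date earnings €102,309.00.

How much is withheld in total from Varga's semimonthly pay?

Income Tax: taxable = €7,020.00 − 1×€194.00 = €6,826.00
  €433.00 + 22.1% × (€6,826.00 − €3,400.00) = €433.00 + 22.1% × €3,426.00 = €1,190.15
Workforce Levy: YTD €102,309.00 ≥ cap €102,240.00 → €0.00
Total: €1,190.15 + €0.00 = €1,190.15

€1,190.15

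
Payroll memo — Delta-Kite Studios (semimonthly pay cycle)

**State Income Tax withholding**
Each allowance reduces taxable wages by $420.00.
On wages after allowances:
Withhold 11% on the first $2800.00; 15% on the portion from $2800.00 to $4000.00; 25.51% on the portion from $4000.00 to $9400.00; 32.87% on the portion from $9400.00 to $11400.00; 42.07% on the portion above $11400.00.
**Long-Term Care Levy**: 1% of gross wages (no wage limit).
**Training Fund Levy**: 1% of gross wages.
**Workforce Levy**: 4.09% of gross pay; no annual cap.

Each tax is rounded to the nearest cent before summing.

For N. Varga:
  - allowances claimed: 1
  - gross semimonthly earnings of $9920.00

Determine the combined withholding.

$2502.54

State Income Tax: taxable = $9920.00 − 1×$420.00 = $9500.00
  $1865.54 + 32.87% × ($9500.00 − $9400.00) = $1865.54 + 32.87% × $100.00 = $1898.41
Long-Term Care Levy: 1% × $9920.00 = $99.20
Training Fund Levy: 1% × $9920.00 = $99.20
Workforce Levy: 4.09% × $9920.00 = $405.73
Total: $1898.41 + $99.20 + $99.20 + $405.73 = $2502.54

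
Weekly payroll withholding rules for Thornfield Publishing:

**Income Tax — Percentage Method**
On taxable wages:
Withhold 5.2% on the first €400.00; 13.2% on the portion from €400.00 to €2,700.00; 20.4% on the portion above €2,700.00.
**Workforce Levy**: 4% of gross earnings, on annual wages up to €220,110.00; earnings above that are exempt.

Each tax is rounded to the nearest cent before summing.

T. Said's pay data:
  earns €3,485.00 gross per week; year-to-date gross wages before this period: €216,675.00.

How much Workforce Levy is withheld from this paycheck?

€137.40

Workforce Levy: cap €220,110.00 − YTD €216,675.00 = €3,435.00 subject; 4% × €3,435.00 = €137.40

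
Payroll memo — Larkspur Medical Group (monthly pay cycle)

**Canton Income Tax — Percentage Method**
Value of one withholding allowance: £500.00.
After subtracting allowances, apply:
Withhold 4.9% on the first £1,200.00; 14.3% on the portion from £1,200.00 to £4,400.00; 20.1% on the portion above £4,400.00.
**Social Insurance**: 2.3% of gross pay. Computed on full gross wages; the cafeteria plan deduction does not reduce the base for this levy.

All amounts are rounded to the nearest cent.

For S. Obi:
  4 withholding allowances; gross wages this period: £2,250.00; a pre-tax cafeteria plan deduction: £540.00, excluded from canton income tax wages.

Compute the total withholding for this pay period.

£51.75

Canton Income Tax: taxable = £2,250.00 − £540.00 − 4×£500.00 = £-290.00
  Taxable ≤ 0 → £0.00
Social Insurance: 2.3% × £2,250.00 = £51.75
Total: £0.00 + £51.75 = £51.75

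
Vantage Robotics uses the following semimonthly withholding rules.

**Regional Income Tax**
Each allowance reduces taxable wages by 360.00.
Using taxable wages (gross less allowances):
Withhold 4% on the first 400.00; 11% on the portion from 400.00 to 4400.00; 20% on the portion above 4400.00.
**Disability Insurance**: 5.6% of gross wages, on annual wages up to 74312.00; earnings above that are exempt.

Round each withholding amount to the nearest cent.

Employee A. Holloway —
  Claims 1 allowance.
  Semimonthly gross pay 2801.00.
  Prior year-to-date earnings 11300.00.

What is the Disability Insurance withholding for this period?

Disability Insurance: 5.6% × 2801.00 = 156.86

156.86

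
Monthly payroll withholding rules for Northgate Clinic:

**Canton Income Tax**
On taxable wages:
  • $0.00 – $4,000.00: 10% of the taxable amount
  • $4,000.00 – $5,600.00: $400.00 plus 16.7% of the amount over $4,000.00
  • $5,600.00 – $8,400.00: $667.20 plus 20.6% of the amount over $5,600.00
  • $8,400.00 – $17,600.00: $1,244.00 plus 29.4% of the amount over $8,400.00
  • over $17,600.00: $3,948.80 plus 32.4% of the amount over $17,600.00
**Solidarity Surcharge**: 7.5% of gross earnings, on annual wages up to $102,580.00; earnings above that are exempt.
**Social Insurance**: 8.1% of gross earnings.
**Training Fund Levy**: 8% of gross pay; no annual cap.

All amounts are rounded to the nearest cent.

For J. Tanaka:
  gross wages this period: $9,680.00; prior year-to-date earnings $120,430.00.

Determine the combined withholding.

Canton Income Tax: taxable = $9,680.00
  $1,244.00 + 29.4% × ($9,680.00 − $8,400.00) = $1,244.00 + 29.4% × $1,280.00 = $1,620.32
Solidarity Surcharge: YTD $120,430.00 ≥ cap $102,580.00 → $0.00
Social Insurance: 8.1% × $9,680.00 = $784.08
Training Fund Levy: 8% × $9,680.00 = $774.40
Total: $1,620.32 + $0.00 + $784.08 + $774.40 = $3,178.80

$3,178.80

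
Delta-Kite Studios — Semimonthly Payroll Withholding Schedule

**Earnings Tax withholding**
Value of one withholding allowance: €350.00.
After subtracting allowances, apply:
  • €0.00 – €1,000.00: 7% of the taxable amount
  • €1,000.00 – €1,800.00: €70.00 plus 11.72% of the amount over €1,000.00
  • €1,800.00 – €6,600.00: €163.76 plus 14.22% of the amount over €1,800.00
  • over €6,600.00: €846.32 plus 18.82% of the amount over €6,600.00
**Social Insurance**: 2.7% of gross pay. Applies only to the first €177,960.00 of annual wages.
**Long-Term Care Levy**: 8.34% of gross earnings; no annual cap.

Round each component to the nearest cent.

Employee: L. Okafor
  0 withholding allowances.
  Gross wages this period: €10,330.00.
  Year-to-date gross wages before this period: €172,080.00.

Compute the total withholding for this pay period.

€2,568.59

Earnings Tax: taxable = €10,330.00
  €846.32 + 18.82% × (€10,330.00 − €6,600.00) = €846.32 + 18.82% × €3,730.00 = €1,548.31
Social Insurance: cap €177,960.00 − YTD €172,080.00 = €5,880.00 subject; 2.7% × €5,880.00 = €158.76
Long-Term Care Levy: 8.34% × €10,330.00 = €861.52
Total: €1,548.31 + €158.76 + €861.52 = €2,568.59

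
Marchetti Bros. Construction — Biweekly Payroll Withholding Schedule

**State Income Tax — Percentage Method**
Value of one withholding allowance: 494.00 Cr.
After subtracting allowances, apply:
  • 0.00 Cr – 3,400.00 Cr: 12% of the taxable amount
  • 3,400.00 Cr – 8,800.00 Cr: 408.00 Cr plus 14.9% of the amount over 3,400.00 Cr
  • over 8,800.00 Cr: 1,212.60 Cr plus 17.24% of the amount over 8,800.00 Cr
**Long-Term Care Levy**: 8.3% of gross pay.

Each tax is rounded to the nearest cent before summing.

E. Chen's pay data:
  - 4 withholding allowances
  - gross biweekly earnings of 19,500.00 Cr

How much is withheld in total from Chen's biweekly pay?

4,335.12 Cr

State Income Tax: taxable = 19,500.00 Cr − 4×494.00 Cr = 17,524.00 Cr
  1,212.60 Cr + 17.24% × (17,524.00 Cr − 8,800.00 Cr) = 1,212.60 Cr + 17.24% × 8,724.00 Cr = 2,716.62 Cr
Long-Term Care Levy: 8.3% × 19,500.00 Cr = 1,618.50 Cr
Total: 2,716.62 Cr + 1,618.50 Cr = 4,335.12 Cr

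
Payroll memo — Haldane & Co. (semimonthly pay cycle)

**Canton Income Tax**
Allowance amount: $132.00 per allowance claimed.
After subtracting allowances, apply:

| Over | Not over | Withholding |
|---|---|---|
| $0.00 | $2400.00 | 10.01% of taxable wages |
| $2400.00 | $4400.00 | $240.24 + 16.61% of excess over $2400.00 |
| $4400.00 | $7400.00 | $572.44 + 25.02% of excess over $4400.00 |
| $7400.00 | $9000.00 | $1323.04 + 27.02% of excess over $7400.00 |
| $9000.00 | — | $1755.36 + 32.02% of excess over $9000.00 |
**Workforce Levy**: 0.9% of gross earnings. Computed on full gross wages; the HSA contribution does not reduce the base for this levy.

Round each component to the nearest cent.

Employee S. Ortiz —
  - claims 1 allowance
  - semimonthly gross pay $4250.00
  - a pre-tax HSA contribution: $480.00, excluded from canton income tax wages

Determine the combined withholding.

$484.12

Canton Income Tax: taxable = $4250.00 − $480.00 − 1×$132.00 = $3638.00
  $240.24 + 16.61% × ($3638.00 − $2400.00) = $240.24 + 16.61% × $1238.00 = $445.87
Workforce Levy: 0.9% × $4250.00 = $38.25
Total: $445.87 + $38.25 = $484.12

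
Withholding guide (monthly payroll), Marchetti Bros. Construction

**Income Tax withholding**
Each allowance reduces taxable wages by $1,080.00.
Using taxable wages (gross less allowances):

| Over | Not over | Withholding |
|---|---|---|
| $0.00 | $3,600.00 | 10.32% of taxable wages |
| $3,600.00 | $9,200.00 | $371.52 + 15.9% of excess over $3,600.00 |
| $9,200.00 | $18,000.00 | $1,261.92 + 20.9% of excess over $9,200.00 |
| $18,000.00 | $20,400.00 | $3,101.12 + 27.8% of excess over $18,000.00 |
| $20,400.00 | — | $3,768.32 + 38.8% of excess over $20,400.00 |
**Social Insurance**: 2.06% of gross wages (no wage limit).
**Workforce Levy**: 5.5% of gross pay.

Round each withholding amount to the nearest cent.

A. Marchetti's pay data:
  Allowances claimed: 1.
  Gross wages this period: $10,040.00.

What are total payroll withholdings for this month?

$1,982.78

Income Tax: taxable = $10,040.00 − 1×$1,080.00 = $8,960.00
  $371.52 + 15.9% × ($8,960.00 − $3,600.00) = $371.52 + 15.9% × $5,360.00 = $1,223.76
Social Insurance: 2.06% × $10,040.00 = $206.82
Workforce Levy: 5.5% × $10,040.00 = $552.20
Total: $1,223.76 + $206.82 + $552.20 = $1,982.78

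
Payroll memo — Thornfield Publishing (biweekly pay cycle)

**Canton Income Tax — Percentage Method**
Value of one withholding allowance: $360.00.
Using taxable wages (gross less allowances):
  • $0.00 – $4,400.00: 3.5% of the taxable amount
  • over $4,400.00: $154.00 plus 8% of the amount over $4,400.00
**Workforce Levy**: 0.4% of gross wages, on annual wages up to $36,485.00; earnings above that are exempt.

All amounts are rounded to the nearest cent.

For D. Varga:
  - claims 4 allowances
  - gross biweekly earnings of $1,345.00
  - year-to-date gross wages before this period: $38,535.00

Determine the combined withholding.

Canton Income Tax: taxable = $1,345.00 − 4×$360.00 = $-95.00
  Taxable ≤ 0 → $0.00
Workforce Levy: YTD $38,535.00 ≥ cap $36,485.00 → $0.00
Total: $0.00 + $0.00 = $0.00

$0.00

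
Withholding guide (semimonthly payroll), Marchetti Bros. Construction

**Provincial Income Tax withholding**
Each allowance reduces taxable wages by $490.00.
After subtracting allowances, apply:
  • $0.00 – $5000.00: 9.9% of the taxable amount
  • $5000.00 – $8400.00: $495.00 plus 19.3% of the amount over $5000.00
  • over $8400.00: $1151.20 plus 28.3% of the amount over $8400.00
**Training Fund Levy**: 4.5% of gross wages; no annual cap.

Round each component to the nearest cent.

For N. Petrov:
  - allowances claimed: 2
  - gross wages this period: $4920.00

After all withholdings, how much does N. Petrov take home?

Provincial Income Tax: taxable = $4920.00 − 2×$490.00 = $3940.00
  9.9% × $3940.00 = $390.06
Training Fund Levy: 4.5% × $4920.00 = $221.40
Total withheld: $390.06 + $221.40 = $611.46
Net pay: $4920.00 − $611.46 = $4308.54

$4308.54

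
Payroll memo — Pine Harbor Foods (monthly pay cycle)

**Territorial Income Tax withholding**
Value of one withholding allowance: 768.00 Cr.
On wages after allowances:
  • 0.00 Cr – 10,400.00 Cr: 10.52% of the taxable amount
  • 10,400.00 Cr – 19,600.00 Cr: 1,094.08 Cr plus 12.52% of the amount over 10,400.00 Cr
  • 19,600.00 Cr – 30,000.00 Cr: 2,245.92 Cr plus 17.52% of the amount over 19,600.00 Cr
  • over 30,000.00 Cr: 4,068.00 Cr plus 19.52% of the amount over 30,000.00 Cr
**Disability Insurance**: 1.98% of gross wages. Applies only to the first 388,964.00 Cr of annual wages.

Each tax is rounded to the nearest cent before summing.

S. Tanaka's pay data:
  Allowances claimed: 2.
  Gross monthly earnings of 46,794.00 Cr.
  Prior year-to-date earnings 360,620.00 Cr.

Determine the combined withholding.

Territorial Income Tax: taxable = 46,794.00 Cr − 2×768.00 Cr = 45,258.00 Cr
  4,068.00 Cr + 19.52% × (45,258.00 Cr − 30,000.00 Cr) = 4,068.00 Cr + 19.52% × 15,258.00 Cr = 7,046.36 Cr
Disability Insurance: cap 388,964.00 Cr − YTD 360,620.00 Cr = 28,344.00 Cr subject; 1.98% × 28,344.00 Cr = 561.21 Cr
Total: 7,046.36 Cr + 561.21 Cr = 7,607.57 Cr

7,607.57 Cr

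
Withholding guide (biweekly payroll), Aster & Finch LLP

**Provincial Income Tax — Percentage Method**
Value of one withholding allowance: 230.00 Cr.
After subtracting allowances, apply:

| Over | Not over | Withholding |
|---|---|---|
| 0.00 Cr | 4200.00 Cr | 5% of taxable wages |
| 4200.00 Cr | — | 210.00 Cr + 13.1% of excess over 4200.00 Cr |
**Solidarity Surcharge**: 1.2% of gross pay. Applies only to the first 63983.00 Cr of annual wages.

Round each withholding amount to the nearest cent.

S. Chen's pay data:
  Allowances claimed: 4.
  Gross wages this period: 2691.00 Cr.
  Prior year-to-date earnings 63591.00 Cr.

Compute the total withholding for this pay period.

93.25 Cr

Provincial Income Tax: taxable = 2691.00 Cr − 4×230.00 Cr = 1771.00 Cr
  5% × 1771.00 Cr = 88.55 Cr
Solidarity Surcharge: cap 63983.00 Cr − YTD 63591.00 Cr = 392.00 Cr subject; 1.2% × 392.00 Cr = 4.70 Cr
Total: 88.55 Cr + 4.70 Cr = 93.25 Cr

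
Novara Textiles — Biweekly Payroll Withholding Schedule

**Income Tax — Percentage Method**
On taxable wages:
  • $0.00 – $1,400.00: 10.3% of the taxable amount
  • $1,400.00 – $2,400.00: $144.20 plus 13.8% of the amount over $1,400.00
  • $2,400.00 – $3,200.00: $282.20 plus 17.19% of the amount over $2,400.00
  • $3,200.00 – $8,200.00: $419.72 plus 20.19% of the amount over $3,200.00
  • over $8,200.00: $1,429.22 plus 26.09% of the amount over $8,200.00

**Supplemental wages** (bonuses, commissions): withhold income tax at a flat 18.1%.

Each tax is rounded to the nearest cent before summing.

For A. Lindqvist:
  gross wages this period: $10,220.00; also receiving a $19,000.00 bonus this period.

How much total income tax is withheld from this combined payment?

$5,395.24

Income Tax: taxable = $10,220.00
  $1,429.22 + 26.09% × ($10,220.00 − $8,200.00) = $1,429.22 + 26.09% × $2,020.00 = $1,956.24
Supplemental (18.1% flat on bonus): 18.1% × $19,000.00 = $3,439.00
Total income tax: $1,956.24 + $3,439.00 = $5,395.24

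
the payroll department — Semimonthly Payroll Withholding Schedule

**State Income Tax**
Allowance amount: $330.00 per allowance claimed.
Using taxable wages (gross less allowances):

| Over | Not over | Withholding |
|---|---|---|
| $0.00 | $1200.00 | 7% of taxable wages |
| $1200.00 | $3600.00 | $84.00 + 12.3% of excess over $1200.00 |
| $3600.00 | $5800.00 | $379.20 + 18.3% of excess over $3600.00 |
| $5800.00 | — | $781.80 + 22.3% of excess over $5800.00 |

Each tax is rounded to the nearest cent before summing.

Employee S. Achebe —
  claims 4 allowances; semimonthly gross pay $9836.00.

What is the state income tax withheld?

$1387.47

State Income Tax: taxable = $9836.00 − 4×$330.00 = $8516.00
  $781.80 + 22.3% × ($8516.00 − $5800.00) = $781.80 + 22.3% × $2716.00 = $1387.47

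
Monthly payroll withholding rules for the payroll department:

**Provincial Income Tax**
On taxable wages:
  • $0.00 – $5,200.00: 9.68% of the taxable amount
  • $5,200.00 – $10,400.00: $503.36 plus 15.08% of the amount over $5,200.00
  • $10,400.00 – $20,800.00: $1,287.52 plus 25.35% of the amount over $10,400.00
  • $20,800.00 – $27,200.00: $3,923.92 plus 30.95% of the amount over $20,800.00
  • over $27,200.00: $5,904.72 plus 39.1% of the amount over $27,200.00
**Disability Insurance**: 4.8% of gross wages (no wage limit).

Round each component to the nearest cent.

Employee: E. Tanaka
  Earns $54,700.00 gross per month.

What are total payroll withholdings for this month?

Provincial Income Tax: taxable = $54,700.00
  $5,904.72 + 39.1% × ($54,700.00 − $27,200.00) = $5,904.72 + 39.1% × $27,500.00 = $16,657.22
Disability Insurance: 4.8% × $54,700.00 = $2,625.60
Total: $16,657.22 + $2,625.60 = $19,282.82

$19,282.82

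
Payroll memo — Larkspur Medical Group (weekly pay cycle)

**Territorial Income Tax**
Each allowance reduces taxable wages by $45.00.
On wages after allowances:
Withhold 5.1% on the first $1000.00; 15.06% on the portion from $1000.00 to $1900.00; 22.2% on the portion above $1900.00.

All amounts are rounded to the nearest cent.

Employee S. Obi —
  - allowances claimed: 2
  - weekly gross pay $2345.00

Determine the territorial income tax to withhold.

Territorial Income Tax: taxable = $2345.00 − 2×$45.00 = $2255.00
  $186.54 + 22.2% × ($2255.00 − $1900.00) = $186.54 + 22.2% × $355.00 = $265.35

$265.35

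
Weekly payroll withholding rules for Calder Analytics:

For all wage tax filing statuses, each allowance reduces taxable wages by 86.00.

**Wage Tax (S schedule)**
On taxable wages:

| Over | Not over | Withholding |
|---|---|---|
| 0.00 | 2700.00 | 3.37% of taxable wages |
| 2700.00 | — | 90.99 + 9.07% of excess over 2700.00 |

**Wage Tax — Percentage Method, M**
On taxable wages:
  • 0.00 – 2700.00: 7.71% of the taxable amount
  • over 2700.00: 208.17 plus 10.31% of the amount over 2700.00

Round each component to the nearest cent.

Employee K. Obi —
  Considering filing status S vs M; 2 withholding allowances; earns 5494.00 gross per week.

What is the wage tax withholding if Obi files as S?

Wage Tax (S): taxable = 5494.00 − 2×86.00 = 5322.00
  90.99 + 9.07% × (5322.00 − 2700.00) = 90.99 + 9.07% × 2622.00 = 328.81

328.81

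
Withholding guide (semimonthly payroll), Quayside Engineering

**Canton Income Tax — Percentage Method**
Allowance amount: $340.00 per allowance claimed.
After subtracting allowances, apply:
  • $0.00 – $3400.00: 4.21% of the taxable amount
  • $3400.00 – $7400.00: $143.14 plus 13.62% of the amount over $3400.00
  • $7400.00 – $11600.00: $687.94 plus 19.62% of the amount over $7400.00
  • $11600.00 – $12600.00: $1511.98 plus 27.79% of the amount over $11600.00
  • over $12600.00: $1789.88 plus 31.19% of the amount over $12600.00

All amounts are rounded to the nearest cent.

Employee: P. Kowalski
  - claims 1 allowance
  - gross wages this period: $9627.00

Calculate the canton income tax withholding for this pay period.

Canton Income Tax: taxable = $9627.00 − 1×$340.00 = $9287.00
  $687.94 + 19.62% × ($9287.00 − $7400.00) = $687.94 + 19.62% × $1887.00 = $1058.17

$1058.17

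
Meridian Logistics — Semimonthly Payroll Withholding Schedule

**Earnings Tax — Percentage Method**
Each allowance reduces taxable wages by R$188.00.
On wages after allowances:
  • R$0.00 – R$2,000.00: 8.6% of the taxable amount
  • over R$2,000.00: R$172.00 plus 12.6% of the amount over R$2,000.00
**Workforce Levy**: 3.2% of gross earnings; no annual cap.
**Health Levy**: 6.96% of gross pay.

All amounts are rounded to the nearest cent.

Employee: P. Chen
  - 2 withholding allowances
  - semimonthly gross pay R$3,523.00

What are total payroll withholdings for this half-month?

R$674.46

Earnings Tax: taxable = R$3,523.00 − 2×R$188.00 = R$3,147.00
  R$172.00 + 12.6% × (R$3,147.00 − R$2,000.00) = R$172.00 + 12.6% × R$1,147.00 = R$316.52
Workforce Levy: 3.2% × R$3,523.00 = R$112.74
Health Levy: 6.96% × R$3,523.00 = R$245.20
Total: R$316.52 + R$112.74 + R$245.20 = R$674.46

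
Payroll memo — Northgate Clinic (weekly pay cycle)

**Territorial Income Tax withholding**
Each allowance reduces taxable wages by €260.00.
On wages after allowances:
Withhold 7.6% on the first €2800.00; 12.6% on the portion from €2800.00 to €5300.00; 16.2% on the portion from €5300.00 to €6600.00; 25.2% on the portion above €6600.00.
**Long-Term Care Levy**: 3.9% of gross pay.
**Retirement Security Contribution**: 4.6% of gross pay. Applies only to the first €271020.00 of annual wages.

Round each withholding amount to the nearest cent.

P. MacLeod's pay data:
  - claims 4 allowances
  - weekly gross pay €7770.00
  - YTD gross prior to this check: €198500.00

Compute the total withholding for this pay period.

€1431.61

Territorial Income Tax: taxable = €7770.00 − 4×€260.00 = €6730.00
  €738.40 + 25.2% × (€6730.00 − €6600.00) = €738.40 + 25.2% × €130.00 = €771.16
Long-Term Care Levy: 3.9% × €7770.00 = €303.03
Retirement Security Contribution: 4.6% × €7770.00 = €357.42
Total: €771.16 + €303.03 + €357.42 = €1431.61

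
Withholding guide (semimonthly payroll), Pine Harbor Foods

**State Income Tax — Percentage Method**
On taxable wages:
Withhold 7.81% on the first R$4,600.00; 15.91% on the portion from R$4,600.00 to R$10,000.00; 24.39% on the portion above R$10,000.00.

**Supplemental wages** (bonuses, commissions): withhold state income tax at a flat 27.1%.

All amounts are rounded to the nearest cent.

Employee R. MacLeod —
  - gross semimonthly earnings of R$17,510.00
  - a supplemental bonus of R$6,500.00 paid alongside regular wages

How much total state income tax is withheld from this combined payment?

State Income Tax: taxable = R$17,510.00
  R$1,218.40 + 24.39% × (R$17,510.00 − R$10,000.00) = R$1,218.40 + 24.39% × R$7,510.00 = R$3,050.09
Supplemental (27.1% flat on bonus): 27.1% × R$6,500.00 = R$1,761.50
Total state income tax: R$3,050.09 + R$1,761.50 = R$4,811.59

R$4,811.59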